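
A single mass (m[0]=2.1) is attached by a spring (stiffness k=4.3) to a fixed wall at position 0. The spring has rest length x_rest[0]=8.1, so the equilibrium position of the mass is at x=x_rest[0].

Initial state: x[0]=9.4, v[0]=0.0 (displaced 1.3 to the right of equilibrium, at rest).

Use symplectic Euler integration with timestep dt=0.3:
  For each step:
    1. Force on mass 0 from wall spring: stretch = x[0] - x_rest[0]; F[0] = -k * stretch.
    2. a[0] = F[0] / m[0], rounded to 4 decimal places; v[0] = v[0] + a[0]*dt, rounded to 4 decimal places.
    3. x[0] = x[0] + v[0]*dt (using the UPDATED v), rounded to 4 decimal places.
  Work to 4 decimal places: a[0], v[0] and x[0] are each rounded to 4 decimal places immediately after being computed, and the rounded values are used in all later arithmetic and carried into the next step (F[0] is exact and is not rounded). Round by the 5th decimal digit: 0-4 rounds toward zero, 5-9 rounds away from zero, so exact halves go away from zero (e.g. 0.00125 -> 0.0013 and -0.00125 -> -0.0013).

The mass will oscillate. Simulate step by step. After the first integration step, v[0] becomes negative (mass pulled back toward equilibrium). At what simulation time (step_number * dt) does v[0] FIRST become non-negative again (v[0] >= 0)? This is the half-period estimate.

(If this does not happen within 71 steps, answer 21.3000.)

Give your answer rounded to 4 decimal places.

Answer: 2.4000

Derivation:
Step 0: x=[9.4000] v=[0.0000]
Step 1: x=[9.1604] v=[-0.7986]
Step 2: x=[8.7254] v=[-1.4500]
Step 3: x=[8.1751] v=[-1.8342]
Step 4: x=[7.6110] v=[-1.8803]
Step 5: x=[7.1370] v=[-1.5799]
Step 6: x=[6.8405] v=[-0.9883]
Step 7: x=[6.7761] v=[-0.2146]
Step 8: x=[6.9557] v=[0.5986]
First v>=0 after going negative at step 8, time=2.4000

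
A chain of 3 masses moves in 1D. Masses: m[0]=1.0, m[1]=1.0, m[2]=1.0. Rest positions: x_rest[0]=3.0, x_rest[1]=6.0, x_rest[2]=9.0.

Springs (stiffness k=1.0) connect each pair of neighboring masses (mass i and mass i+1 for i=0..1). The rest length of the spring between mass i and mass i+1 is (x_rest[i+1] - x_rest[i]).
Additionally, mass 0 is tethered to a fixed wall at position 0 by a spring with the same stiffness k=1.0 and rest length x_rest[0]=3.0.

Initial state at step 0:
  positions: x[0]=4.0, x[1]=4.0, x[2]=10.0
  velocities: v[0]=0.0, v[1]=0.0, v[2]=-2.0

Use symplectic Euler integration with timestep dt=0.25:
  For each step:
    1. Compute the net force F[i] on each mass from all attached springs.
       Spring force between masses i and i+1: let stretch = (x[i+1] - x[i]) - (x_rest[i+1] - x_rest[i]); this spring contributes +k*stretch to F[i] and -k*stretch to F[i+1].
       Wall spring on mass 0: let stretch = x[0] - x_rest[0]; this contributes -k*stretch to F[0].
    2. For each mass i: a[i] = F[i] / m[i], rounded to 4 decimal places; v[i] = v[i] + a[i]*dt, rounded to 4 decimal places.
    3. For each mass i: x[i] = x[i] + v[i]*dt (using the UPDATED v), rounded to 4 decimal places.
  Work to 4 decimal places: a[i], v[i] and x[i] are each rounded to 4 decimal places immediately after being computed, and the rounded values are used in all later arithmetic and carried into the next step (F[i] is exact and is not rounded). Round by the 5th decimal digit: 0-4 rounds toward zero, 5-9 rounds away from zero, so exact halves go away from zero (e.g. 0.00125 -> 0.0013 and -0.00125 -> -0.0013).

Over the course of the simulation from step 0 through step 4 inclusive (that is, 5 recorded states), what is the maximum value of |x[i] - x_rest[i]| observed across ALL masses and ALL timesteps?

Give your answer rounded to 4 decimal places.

Step 0: x=[4.0000 4.0000 10.0000] v=[0.0000 0.0000 -2.0000]
Step 1: x=[3.7500 4.3750 9.3125] v=[-1.0000 1.5000 -2.7500]
Step 2: x=[3.3047 5.0195 8.5039] v=[-1.7813 2.5781 -3.2344]
Step 3: x=[2.7600 5.7746 7.6650] v=[-2.1788 3.0205 -3.3555]
Step 4: x=[2.2312 6.4595 6.8955] v=[-2.1152 2.7395 -3.0781]
Max displacement = 2.1045

Answer: 2.1045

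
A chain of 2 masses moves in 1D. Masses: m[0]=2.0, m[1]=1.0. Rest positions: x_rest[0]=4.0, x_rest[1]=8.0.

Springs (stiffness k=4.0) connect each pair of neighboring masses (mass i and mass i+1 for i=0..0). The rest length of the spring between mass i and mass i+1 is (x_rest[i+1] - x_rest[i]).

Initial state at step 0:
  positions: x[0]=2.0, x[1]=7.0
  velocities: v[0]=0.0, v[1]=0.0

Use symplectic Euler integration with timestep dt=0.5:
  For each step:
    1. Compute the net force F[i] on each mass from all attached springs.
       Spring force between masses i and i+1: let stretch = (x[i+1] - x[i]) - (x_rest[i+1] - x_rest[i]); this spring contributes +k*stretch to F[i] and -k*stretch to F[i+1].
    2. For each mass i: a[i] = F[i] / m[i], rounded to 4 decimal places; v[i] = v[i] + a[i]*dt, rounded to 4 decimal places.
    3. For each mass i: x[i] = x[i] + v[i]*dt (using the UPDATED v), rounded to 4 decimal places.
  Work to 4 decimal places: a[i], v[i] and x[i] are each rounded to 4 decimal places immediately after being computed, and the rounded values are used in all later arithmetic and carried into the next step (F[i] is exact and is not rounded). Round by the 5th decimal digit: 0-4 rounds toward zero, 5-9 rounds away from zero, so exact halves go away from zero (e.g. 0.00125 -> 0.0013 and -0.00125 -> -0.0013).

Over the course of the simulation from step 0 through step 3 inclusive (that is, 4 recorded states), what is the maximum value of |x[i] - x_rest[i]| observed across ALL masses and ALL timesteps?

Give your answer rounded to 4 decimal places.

Answer: 2.5000

Derivation:
Step 0: x=[2.0000 7.0000] v=[0.0000 0.0000]
Step 1: x=[2.5000 6.0000] v=[1.0000 -2.0000]
Step 2: x=[2.7500 5.5000] v=[0.5000 -1.0000]
Step 3: x=[2.3750 6.2500] v=[-0.7500 1.5000]
Max displacement = 2.5000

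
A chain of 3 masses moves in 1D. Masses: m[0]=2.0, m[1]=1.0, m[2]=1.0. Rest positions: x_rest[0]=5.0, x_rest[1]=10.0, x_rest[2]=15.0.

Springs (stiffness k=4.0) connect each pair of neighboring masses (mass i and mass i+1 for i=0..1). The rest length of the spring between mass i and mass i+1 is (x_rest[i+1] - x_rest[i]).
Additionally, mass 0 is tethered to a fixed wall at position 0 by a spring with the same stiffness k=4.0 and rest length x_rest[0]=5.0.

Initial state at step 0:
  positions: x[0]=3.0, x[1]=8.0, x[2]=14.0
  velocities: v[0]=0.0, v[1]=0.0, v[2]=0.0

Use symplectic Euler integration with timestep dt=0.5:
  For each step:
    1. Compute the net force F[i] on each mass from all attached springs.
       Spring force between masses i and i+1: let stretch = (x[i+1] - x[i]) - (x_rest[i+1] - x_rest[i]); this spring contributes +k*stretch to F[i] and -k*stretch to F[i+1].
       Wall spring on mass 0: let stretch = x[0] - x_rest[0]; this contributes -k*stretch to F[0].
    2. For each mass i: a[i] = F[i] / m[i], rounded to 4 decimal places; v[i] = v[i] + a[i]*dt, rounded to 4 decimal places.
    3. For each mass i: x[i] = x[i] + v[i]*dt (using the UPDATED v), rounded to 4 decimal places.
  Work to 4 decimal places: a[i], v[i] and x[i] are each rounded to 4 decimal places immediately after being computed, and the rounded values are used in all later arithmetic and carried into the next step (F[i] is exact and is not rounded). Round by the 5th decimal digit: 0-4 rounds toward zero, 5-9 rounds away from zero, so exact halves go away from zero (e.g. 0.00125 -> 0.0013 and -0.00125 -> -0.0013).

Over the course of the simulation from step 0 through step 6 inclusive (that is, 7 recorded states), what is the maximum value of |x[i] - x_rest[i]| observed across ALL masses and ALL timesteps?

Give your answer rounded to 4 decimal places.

Answer: 3.2500

Derivation:
Step 0: x=[3.0000 8.0000 14.0000] v=[0.0000 0.0000 0.0000]
Step 1: x=[4.0000 9.0000 13.0000] v=[2.0000 2.0000 -2.0000]
Step 2: x=[5.5000 9.0000 13.0000] v=[3.0000 0.0000 0.0000]
Step 3: x=[6.0000 9.5000 14.0000] v=[1.0000 1.0000 2.0000]
Step 4: x=[5.2500 11.0000 15.5000] v=[-1.5000 3.0000 3.0000]
Step 5: x=[4.7500 11.2500 17.5000] v=[-1.0000 0.5000 4.0000]
Step 6: x=[5.1250 11.2500 18.2500] v=[0.7500 0.0000 1.5000]
Max displacement = 3.2500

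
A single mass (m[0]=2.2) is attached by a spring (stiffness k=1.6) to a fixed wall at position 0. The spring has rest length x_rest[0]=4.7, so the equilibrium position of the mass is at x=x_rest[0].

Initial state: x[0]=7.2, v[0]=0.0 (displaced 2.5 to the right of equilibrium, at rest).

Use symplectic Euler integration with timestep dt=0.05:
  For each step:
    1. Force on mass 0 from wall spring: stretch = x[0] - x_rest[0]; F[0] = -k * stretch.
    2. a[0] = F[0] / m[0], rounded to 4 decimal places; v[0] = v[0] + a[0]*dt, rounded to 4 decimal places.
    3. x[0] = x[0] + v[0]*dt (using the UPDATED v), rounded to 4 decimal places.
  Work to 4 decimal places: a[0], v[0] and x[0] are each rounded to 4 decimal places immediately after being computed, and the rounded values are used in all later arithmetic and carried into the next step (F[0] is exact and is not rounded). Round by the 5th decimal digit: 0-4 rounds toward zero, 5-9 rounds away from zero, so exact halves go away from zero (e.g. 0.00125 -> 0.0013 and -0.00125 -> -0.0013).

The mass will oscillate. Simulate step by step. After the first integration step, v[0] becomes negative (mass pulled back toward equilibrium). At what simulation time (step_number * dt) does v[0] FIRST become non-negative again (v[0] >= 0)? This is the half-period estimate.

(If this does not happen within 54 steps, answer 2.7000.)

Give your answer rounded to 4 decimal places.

Step 0: x=[7.2000] v=[0.0000]
Step 1: x=[7.1955] v=[-0.0909]
Step 2: x=[7.1864] v=[-0.1816]
Step 3: x=[7.1728] v=[-0.2720]
Step 4: x=[7.1547] v=[-0.3619]
Step 5: x=[7.1321] v=[-0.4512]
Step 6: x=[7.1051] v=[-0.5396]
Step 7: x=[7.0737] v=[-0.6271]
Step 8: x=[7.0380] v=[-0.7134]
Step 9: x=[6.9981] v=[-0.7984]
Step 10: x=[6.9540] v=[-0.8820]
Step 11: x=[6.9058] v=[-0.9640]
Step 12: x=[6.8536] v=[-1.0442]
Step 13: x=[6.7975] v=[-1.1225]
Step 14: x=[6.7376] v=[-1.1988]
Step 15: x=[6.6740] v=[-1.2729]
Step 16: x=[6.6068] v=[-1.3447]
Step 17: x=[6.5361] v=[-1.4140]
Step 18: x=[6.4621] v=[-1.4808]
Step 19: x=[6.3849] v=[-1.5449]
Step 20: x=[6.3046] v=[-1.6062]
Step 21: x=[6.2214] v=[-1.6646]
Step 22: x=[6.1354] v=[-1.7199]
Step 23: x=[6.0468] v=[-1.7721]
Step 24: x=[5.9557] v=[-1.8211]
Step 25: x=[5.8624] v=[-1.8668]
Step 26: x=[5.7669] v=[-1.9091]
Step 27: x=[5.6695] v=[-1.9479]
Step 28: x=[5.5703] v=[-1.9832]
Step 29: x=[5.4696] v=[-2.0148]
Step 30: x=[5.3675] v=[-2.0428]
Step 31: x=[5.2641] v=[-2.0671]
Step 32: x=[5.1597] v=[-2.0876]
Step 33: x=[5.0545] v=[-2.1043]
Step 34: x=[4.9486] v=[-2.1172]
Step 35: x=[4.8423] v=[-2.1262]
Step 36: x=[4.7357] v=[-2.1314]
Step 37: x=[4.6291] v=[-2.1327]
Step 38: x=[4.5226] v=[-2.1301]
Step 39: x=[4.4164] v=[-2.1237]
Step 40: x=[4.3107] v=[-2.1134]
Step 41: x=[4.2057] v=[-2.0992]
Step 42: x=[4.1016] v=[-2.0812]
Step 43: x=[3.9986] v=[-2.0594]
Step 44: x=[3.8969] v=[-2.0339]
Step 45: x=[3.7967] v=[-2.0047]
Step 46: x=[3.6981] v=[-1.9719]
Step 47: x=[3.6013] v=[-1.9355]
Step 48: x=[3.5065] v=[-1.8955]
Step 49: x=[3.4139] v=[-1.8521]
Step 50: x=[3.3236] v=[-1.8053]
Step 51: x=[3.2358] v=[-1.7553]
Step 52: x=[3.1507] v=[-1.7021]
Step 53: x=[3.0684] v=[-1.6458]
Step 54: x=[2.9891] v=[-1.5865]
v[0] did not become non-negative within 54 steps; using fallback time=2.7000

Answer: 2.7000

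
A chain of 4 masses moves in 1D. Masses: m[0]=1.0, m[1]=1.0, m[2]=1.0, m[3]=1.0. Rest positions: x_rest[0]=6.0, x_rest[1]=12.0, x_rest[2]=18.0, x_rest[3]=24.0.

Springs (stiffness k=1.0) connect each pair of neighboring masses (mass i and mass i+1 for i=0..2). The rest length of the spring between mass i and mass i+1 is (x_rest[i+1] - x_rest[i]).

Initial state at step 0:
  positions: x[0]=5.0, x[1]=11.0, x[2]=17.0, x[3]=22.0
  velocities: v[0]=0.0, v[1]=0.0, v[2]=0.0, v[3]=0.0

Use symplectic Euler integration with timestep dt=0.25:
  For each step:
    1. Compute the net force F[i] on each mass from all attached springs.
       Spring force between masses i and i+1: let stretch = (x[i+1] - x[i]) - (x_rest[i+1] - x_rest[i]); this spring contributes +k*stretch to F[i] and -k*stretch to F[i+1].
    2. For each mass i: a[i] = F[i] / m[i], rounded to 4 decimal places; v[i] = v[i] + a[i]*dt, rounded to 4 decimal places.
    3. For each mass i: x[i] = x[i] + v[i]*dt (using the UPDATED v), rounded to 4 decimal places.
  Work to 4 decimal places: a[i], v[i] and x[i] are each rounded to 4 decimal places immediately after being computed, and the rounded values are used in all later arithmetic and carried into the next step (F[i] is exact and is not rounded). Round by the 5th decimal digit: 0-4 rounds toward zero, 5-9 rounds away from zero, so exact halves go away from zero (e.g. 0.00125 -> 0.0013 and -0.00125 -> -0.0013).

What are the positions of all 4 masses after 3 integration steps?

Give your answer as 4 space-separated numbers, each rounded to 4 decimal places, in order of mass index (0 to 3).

Step 0: x=[5.0000 11.0000 17.0000 22.0000] v=[0.0000 0.0000 0.0000 0.0000]
Step 1: x=[5.0000 11.0000 16.9375 22.0625] v=[0.0000 0.0000 -0.2500 0.2500]
Step 2: x=[5.0000 10.9961 16.8242 22.1797] v=[0.0000 -0.0156 -0.4531 0.4688]
Step 3: x=[4.9998 10.9817 16.6814 22.3372] v=[-0.0010 -0.0576 -0.5713 0.6299]

Answer: 4.9998 10.9817 16.6814 22.3372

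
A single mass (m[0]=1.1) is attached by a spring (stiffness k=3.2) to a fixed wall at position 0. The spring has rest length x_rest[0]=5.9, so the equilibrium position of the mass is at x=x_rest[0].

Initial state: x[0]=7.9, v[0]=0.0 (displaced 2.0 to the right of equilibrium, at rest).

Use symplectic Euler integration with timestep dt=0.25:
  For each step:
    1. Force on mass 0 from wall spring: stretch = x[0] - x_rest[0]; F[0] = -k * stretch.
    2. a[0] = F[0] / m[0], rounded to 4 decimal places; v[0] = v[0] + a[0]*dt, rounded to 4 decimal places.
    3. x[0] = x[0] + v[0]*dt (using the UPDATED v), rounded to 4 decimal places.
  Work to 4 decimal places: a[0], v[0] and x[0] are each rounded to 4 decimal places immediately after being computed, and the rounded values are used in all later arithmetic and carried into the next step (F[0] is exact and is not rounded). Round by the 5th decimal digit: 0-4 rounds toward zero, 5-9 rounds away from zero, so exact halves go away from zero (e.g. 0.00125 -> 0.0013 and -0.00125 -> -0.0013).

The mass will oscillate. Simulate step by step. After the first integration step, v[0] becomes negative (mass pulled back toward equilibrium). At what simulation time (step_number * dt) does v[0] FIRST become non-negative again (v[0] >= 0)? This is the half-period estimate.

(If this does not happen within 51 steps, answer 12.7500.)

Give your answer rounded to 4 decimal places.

Answer: 2.0000

Derivation:
Step 0: x=[7.9000] v=[0.0000]
Step 1: x=[7.5364] v=[-1.4546]
Step 2: x=[6.8752] v=[-2.6447]
Step 3: x=[6.0367] v=[-3.3539]
Step 4: x=[5.1734] v=[-3.4533]
Step 5: x=[4.4422] v=[-2.9249]
Step 6: x=[3.9760] v=[-1.8647]
Step 7: x=[3.8597] v=[-0.4654]
Step 8: x=[4.1143] v=[1.0185]
First v>=0 after going negative at step 8, time=2.0000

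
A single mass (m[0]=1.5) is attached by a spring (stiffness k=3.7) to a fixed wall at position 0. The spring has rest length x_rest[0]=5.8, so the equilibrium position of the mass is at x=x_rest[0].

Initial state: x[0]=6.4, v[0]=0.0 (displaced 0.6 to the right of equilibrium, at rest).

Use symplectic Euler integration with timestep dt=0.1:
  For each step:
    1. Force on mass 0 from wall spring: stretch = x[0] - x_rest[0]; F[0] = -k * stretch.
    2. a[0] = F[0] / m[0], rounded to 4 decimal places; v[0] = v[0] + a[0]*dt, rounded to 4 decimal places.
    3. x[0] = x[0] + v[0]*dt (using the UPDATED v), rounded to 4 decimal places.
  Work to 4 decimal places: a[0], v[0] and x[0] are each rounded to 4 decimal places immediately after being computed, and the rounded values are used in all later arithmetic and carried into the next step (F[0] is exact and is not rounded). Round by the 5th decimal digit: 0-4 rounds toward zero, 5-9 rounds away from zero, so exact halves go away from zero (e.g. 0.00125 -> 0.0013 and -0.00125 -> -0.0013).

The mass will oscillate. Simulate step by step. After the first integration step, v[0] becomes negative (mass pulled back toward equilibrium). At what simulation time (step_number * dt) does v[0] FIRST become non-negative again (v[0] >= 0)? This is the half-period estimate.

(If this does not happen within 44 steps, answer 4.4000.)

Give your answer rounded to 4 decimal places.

Step 0: x=[6.4000] v=[0.0000]
Step 1: x=[6.3852] v=[-0.1480]
Step 2: x=[6.3560] v=[-0.2924]
Step 3: x=[6.3130] v=[-0.4296]
Step 4: x=[6.2574] v=[-0.5561]
Step 5: x=[6.1905] v=[-0.6689]
Step 6: x=[6.1140] v=[-0.7652]
Step 7: x=[6.0297] v=[-0.8427]
Step 8: x=[5.9398] v=[-0.8994]
Step 9: x=[5.8464] v=[-0.9339]
Step 10: x=[5.7519] v=[-0.9454]
Step 11: x=[5.6586] v=[-0.9335]
Step 12: x=[5.5687] v=[-0.8986]
Step 13: x=[5.4845] v=[-0.8416]
Step 14: x=[5.4081] v=[-0.7638]
Step 15: x=[5.3414] v=[-0.6671]
Step 16: x=[5.2860] v=[-0.5540]
Step 17: x=[5.2433] v=[-0.4272]
Step 18: x=[5.2143] v=[-0.2899]
Step 19: x=[5.1998] v=[-0.1454]
Step 20: x=[5.2001] v=[0.0027]
First v>=0 after going negative at step 20, time=2.0000

Answer: 2.0000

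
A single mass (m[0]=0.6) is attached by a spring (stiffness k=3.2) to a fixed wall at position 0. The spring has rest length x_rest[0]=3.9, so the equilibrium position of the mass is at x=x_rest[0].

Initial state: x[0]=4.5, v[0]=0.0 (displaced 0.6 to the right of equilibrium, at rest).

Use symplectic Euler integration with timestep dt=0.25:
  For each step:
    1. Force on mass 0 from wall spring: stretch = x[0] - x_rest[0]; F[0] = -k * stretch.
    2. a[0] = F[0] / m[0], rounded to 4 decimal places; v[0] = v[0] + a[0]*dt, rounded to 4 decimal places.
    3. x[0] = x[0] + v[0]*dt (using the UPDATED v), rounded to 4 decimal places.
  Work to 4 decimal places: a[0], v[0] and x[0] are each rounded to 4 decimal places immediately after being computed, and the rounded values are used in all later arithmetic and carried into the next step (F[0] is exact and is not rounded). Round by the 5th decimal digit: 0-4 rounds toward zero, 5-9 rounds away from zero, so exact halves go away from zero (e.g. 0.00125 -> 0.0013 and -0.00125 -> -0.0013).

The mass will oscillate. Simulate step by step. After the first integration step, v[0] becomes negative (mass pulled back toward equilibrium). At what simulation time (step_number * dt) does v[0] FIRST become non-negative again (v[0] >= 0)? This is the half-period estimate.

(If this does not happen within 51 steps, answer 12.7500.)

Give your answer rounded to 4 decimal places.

Step 0: x=[4.5000] v=[0.0000]
Step 1: x=[4.3000] v=[-0.8000]
Step 2: x=[3.9667] v=[-1.3333]
Step 3: x=[3.6112] v=[-1.4222]
Step 4: x=[3.3519] v=[-1.0371]
Step 5: x=[3.2753] v=[-0.3063]
Step 6: x=[3.4070] v=[0.5266]
First v>=0 after going negative at step 6, time=1.5000

Answer: 1.5000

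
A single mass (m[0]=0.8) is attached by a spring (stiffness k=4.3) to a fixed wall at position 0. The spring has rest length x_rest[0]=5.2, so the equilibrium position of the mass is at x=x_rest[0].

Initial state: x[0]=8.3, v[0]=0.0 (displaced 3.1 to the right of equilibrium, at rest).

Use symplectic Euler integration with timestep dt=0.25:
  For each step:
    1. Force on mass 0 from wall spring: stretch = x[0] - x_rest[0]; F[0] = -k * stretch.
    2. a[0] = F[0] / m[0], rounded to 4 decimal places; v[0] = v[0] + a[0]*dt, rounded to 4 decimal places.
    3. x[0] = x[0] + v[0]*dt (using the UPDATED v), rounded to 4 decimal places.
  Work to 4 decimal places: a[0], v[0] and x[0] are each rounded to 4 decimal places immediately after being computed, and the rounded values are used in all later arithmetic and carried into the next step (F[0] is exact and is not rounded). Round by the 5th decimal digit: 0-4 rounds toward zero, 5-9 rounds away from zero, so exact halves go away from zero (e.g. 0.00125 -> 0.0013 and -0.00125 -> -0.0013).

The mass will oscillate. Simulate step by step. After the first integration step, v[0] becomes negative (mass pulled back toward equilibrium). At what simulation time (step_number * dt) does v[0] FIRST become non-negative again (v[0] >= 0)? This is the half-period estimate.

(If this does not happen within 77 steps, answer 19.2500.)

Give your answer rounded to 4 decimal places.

Answer: 1.5000

Derivation:
Step 0: x=[8.3000] v=[0.0000]
Step 1: x=[7.2586] v=[-4.1656]
Step 2: x=[5.5256] v=[-6.9319]
Step 3: x=[3.6833] v=[-7.3694]
Step 4: x=[2.3505] v=[-5.3313]
Step 5: x=[1.9749] v=[-1.5023]
Step 6: x=[2.6828] v=[2.8314]
First v>=0 after going negative at step 6, time=1.5000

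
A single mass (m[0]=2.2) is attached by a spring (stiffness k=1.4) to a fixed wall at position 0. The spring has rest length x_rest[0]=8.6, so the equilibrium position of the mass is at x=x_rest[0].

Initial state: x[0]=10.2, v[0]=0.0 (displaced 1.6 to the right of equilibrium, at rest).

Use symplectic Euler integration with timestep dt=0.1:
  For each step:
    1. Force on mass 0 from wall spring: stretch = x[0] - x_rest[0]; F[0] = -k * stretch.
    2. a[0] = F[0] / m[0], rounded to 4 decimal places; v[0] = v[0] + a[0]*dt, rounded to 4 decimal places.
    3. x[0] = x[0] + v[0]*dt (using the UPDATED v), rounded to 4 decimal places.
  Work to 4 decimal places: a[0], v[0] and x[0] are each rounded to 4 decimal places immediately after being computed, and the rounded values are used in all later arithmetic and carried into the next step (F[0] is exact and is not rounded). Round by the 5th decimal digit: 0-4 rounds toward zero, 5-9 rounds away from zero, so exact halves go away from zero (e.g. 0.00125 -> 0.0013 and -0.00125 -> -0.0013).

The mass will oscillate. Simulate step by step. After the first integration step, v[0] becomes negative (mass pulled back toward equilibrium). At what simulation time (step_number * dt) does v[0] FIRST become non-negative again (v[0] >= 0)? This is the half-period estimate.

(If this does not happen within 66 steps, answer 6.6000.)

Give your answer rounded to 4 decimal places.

Answer: 4.0000

Derivation:
Step 0: x=[10.2000] v=[0.0000]
Step 1: x=[10.1898] v=[-0.1018]
Step 2: x=[10.1695] v=[-0.2030]
Step 3: x=[10.1392] v=[-0.3029]
Step 4: x=[10.0991] v=[-0.4009]
Step 5: x=[10.0495] v=[-0.4963]
Step 6: x=[9.9907] v=[-0.5885]
Step 7: x=[9.9230] v=[-0.6770]
Step 8: x=[9.8469] v=[-0.7612]
Step 9: x=[9.7628] v=[-0.8406]
Step 10: x=[9.6713] v=[-0.9146]
Step 11: x=[9.5730] v=[-0.9828]
Step 12: x=[9.4685] v=[-1.0447]
Step 13: x=[9.3585] v=[-1.1000]
Step 14: x=[9.2437] v=[-1.1483]
Step 15: x=[9.1248] v=[-1.1893]
Step 16: x=[9.0025] v=[-1.2227]
Step 17: x=[8.8777] v=[-1.2483]
Step 18: x=[8.7511] v=[-1.2660]
Step 19: x=[8.6235] v=[-1.2756]
Step 20: x=[8.4958] v=[-1.2771]
Step 21: x=[8.3688] v=[-1.2705]
Step 22: x=[8.2432] v=[-1.2558]
Step 23: x=[8.1199] v=[-1.2331]
Step 24: x=[7.9996] v=[-1.2026]
Step 25: x=[7.8832] v=[-1.1644]
Step 26: x=[7.7713] v=[-1.1188]
Step 27: x=[7.6647] v=[-1.0661]
Step 28: x=[7.5640] v=[-1.0066]
Step 29: x=[7.4699] v=[-0.9407]
Step 30: x=[7.3830] v=[-0.8688]
Step 31: x=[7.3039] v=[-0.7914]
Step 32: x=[7.2330] v=[-0.7089]
Step 33: x=[7.1708] v=[-0.6219]
Step 34: x=[7.1177] v=[-0.5310]
Step 35: x=[7.0740] v=[-0.4367]
Step 36: x=[7.0400] v=[-0.3396]
Step 37: x=[7.0160] v=[-0.2403]
Step 38: x=[7.0021] v=[-0.1395]
Step 39: x=[6.9983] v=[-0.0378]
Step 40: x=[7.0047] v=[0.0641]
First v>=0 after going negative at step 40, time=4.0000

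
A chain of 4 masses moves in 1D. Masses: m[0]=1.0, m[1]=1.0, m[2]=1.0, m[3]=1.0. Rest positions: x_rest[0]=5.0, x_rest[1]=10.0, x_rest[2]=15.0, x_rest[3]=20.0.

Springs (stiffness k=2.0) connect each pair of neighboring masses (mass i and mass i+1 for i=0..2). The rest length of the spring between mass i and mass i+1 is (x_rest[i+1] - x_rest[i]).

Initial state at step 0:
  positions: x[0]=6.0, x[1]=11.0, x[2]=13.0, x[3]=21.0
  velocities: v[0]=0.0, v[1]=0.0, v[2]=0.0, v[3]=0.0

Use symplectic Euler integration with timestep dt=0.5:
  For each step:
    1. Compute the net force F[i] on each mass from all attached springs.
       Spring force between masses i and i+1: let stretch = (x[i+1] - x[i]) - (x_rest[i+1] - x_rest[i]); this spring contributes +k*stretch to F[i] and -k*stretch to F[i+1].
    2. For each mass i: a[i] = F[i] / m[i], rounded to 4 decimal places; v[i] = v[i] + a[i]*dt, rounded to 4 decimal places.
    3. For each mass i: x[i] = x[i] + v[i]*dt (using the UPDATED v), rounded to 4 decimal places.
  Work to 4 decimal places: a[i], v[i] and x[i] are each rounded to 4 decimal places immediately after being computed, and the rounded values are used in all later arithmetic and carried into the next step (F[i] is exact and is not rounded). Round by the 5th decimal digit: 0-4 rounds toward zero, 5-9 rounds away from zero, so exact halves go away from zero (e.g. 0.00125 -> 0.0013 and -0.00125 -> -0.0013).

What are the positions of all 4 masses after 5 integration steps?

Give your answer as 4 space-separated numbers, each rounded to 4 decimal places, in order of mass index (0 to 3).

Step 0: x=[6.0000 11.0000 13.0000 21.0000] v=[0.0000 0.0000 0.0000 0.0000]
Step 1: x=[6.0000 9.5000 16.0000 19.5000] v=[0.0000 -3.0000 6.0000 -3.0000]
Step 2: x=[5.2500 9.5000 17.5000 18.7500] v=[-1.5000 0.0000 3.0000 -1.5000]
Step 3: x=[4.1250 11.3750 15.6250 19.8750] v=[-2.2500 3.7500 -3.7500 2.2500]
Step 4: x=[4.1250 11.7500 13.7500 21.3750] v=[0.0000 0.7500 -3.7500 3.0000]
Step 5: x=[5.4375 9.3125 14.6875 21.5625] v=[2.6250 -4.8750 1.8750 0.3750]

Answer: 5.4375 9.3125 14.6875 21.5625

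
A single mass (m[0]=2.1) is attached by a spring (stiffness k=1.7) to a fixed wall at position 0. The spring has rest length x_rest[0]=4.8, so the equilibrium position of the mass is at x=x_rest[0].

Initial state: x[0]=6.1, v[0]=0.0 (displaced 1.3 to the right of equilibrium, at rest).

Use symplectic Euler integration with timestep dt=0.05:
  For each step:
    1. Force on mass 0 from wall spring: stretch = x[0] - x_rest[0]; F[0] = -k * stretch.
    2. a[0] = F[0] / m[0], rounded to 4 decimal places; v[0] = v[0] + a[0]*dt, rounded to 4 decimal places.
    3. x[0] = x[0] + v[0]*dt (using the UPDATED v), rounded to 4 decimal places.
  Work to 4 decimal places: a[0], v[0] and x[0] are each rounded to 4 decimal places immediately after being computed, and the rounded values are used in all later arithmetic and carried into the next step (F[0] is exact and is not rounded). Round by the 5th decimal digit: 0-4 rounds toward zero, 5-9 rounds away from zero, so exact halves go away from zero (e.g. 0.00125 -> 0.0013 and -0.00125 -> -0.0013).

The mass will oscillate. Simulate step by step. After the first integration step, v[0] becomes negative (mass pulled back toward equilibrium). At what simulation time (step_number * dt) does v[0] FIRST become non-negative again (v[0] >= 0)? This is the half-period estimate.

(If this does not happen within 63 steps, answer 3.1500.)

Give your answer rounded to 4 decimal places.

Step 0: x=[6.1000] v=[0.0000]
Step 1: x=[6.0974] v=[-0.0526]
Step 2: x=[6.0921] v=[-0.1051]
Step 3: x=[6.0842] v=[-0.1574]
Step 4: x=[6.0737] v=[-0.2094]
Step 5: x=[6.0607] v=[-0.2610]
Step 6: x=[6.0451] v=[-0.3120]
Step 7: x=[6.0270] v=[-0.3624]
Step 8: x=[6.0064] v=[-0.4121]
Step 9: x=[5.9834] v=[-0.4609]
Step 10: x=[5.9580] v=[-0.5088]
Step 11: x=[5.9302] v=[-0.5557]
Step 12: x=[5.9001] v=[-0.6014]
Step 13: x=[5.8678] v=[-0.6459]
Step 14: x=[5.8333] v=[-0.6891]
Step 15: x=[5.7968] v=[-0.7309]
Step 16: x=[5.7582] v=[-0.7712]
Step 17: x=[5.7177] v=[-0.8100]
Step 18: x=[5.6753] v=[-0.8471]
Step 19: x=[5.6312] v=[-0.8825]
Step 20: x=[5.5854] v=[-0.9161]
Step 21: x=[5.5380] v=[-0.9479]
Step 22: x=[5.4891] v=[-0.9778]
Step 23: x=[5.4388] v=[-1.0057]
Step 24: x=[5.3872] v=[-1.0316]
Step 25: x=[5.3344] v=[-1.0554]
Step 26: x=[5.2806] v=[-1.0770]
Step 27: x=[5.2258] v=[-1.0965]
Step 28: x=[5.1701] v=[-1.1137]
Step 29: x=[5.1137] v=[-1.1287]
Step 30: x=[5.0566] v=[-1.1414]
Step 31: x=[4.9990] v=[-1.1518]
Step 32: x=[4.9410] v=[-1.1599]
Step 33: x=[4.8827] v=[-1.1656]
Step 34: x=[4.8243] v=[-1.1689]
Step 35: x=[4.7658] v=[-1.1699]
Step 36: x=[4.7074] v=[-1.1685]
Step 37: x=[4.6492] v=[-1.1648]
Step 38: x=[4.5913] v=[-1.1587]
Step 39: x=[4.5338] v=[-1.1503]
Step 40: x=[4.4768] v=[-1.1395]
Step 41: x=[4.4205] v=[-1.1264]
Step 42: x=[4.3650] v=[-1.1110]
Step 43: x=[4.3103] v=[-1.0934]
Step 44: x=[4.2566] v=[-1.0736]
Step 45: x=[4.2040] v=[-1.0516]
Step 46: x=[4.1526] v=[-1.0275]
Step 47: x=[4.1025] v=[-1.0013]
Step 48: x=[4.0538] v=[-0.9731]
Step 49: x=[4.0067] v=[-0.9429]
Step 50: x=[3.9612] v=[-0.9108]
Step 51: x=[3.9174] v=[-0.8769]
Step 52: x=[3.8753] v=[-0.8412]
Step 53: x=[3.8351] v=[-0.8038]
Step 54: x=[3.7969] v=[-0.7647]
Step 55: x=[3.7607] v=[-0.7241]
Step 56: x=[3.7266] v=[-0.6820]
Step 57: x=[3.6947] v=[-0.6386]
Step 58: x=[3.6650] v=[-0.5939]
Step 59: x=[3.6376] v=[-0.5480]
Step 60: x=[3.6126] v=[-0.5010]
Step 61: x=[3.5900] v=[-0.4529]
Step 62: x=[3.5698] v=[-0.4039]
Step 63: x=[3.5521] v=[-0.3541]
v[0] did not become non-negative within 63 steps; using fallback time=3.1500

Answer: 3.1500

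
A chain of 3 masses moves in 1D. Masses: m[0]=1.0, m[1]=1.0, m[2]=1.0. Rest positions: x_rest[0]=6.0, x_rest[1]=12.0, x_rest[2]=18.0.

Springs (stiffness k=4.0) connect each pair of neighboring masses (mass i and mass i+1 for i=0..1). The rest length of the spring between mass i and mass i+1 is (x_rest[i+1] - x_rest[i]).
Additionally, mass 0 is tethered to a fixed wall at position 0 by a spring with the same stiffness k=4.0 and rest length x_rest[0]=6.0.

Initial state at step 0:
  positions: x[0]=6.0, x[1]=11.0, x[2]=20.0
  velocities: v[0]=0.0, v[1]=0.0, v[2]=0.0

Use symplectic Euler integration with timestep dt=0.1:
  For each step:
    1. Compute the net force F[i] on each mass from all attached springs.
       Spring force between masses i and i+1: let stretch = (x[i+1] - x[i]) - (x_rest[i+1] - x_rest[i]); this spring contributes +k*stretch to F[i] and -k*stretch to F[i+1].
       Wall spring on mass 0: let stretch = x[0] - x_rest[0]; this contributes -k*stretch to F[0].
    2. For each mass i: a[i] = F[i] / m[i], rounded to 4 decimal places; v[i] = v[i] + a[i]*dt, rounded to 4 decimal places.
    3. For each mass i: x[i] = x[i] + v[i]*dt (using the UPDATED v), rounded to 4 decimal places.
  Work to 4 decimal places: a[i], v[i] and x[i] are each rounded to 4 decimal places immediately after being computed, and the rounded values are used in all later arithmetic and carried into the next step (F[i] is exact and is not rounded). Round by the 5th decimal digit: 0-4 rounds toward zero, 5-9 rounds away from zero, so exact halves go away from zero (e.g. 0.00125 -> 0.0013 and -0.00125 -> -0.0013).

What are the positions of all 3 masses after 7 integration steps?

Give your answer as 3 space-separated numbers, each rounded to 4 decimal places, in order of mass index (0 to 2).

Answer: 5.8011 13.5112 17.8183

Derivation:
Step 0: x=[6.0000 11.0000 20.0000] v=[0.0000 0.0000 0.0000]
Step 1: x=[5.9600 11.1600 19.8800] v=[-0.4000 1.6000 -1.2000]
Step 2: x=[5.8896 11.4608 19.6512] v=[-0.7040 3.0080 -2.2880]
Step 3: x=[5.8065 11.8664 19.3348] v=[-0.8314 4.0557 -3.1642]
Step 4: x=[5.7335 12.3283 18.9596] v=[-0.7300 4.6191 -3.7516]
Step 5: x=[5.6950 12.7917 18.5592] v=[-0.3855 4.6337 -4.0041]
Step 6: x=[5.7125 13.2019 18.1681] v=[0.1752 4.1020 -3.9111]
Step 7: x=[5.8011 13.5112 17.8183] v=[0.8860 3.0927 -3.4976]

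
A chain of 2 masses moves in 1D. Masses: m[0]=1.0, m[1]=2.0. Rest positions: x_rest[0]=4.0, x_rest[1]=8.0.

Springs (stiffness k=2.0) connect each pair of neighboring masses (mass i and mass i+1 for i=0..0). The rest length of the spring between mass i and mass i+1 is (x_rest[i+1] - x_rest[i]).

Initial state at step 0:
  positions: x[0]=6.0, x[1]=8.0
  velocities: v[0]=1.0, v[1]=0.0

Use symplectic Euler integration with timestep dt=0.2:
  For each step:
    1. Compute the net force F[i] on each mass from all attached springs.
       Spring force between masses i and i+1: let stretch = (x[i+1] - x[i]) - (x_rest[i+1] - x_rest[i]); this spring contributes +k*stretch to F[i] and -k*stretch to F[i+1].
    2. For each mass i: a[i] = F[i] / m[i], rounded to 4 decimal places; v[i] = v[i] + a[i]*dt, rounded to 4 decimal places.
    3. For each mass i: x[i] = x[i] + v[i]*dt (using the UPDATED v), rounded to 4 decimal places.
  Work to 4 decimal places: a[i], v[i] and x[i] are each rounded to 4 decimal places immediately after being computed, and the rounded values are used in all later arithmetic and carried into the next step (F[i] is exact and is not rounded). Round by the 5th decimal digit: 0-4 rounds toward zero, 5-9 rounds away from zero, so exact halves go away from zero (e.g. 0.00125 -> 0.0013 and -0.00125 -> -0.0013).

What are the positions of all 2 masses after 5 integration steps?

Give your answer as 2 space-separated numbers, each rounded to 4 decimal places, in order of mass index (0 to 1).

Step 0: x=[6.0000 8.0000] v=[1.0000 0.0000]
Step 1: x=[6.0400 8.0800] v=[0.2000 0.4000]
Step 2: x=[5.9232 8.2384] v=[-0.5840 0.7920]
Step 3: x=[5.6716 8.4642] v=[-1.2579 1.1290]
Step 4: x=[5.3234 8.7383] v=[-1.7409 1.3705]
Step 5: x=[4.9284 9.0358] v=[-1.9749 1.4875]

Answer: 4.9284 9.0358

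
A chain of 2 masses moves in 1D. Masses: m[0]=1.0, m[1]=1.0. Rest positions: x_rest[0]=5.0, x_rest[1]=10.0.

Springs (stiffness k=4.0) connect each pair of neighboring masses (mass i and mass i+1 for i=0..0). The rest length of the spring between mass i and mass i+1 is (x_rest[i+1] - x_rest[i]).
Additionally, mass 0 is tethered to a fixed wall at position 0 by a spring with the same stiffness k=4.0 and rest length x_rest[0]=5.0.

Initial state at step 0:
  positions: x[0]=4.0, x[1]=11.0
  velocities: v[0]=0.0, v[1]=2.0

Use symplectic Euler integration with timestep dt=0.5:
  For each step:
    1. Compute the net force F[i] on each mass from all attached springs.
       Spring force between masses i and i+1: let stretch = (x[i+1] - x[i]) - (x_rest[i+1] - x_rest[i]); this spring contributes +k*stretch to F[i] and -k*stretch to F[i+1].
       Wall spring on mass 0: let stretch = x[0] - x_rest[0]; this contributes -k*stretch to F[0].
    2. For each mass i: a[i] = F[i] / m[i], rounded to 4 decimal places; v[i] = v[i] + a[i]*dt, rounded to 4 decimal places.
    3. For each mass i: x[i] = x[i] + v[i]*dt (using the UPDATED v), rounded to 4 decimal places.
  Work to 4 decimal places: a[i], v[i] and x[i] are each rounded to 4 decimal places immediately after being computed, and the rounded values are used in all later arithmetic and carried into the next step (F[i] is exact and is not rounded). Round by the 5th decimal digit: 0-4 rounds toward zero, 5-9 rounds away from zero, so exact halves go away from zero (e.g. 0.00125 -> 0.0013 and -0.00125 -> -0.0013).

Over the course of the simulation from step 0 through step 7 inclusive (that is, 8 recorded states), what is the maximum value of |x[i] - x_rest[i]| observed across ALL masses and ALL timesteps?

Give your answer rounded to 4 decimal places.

Answer: 2.0000

Derivation:
Step 0: x=[4.0000 11.0000] v=[0.0000 2.0000]
Step 1: x=[7.0000 10.0000] v=[6.0000 -2.0000]
Step 2: x=[6.0000 11.0000] v=[-2.0000 2.0000]
Step 3: x=[4.0000 12.0000] v=[-4.0000 2.0000]
Step 4: x=[6.0000 10.0000] v=[4.0000 -4.0000]
Step 5: x=[6.0000 9.0000] v=[0.0000 -2.0000]
Step 6: x=[3.0000 10.0000] v=[-6.0000 2.0000]
Step 7: x=[4.0000 9.0000] v=[2.0000 -2.0000]
Max displacement = 2.0000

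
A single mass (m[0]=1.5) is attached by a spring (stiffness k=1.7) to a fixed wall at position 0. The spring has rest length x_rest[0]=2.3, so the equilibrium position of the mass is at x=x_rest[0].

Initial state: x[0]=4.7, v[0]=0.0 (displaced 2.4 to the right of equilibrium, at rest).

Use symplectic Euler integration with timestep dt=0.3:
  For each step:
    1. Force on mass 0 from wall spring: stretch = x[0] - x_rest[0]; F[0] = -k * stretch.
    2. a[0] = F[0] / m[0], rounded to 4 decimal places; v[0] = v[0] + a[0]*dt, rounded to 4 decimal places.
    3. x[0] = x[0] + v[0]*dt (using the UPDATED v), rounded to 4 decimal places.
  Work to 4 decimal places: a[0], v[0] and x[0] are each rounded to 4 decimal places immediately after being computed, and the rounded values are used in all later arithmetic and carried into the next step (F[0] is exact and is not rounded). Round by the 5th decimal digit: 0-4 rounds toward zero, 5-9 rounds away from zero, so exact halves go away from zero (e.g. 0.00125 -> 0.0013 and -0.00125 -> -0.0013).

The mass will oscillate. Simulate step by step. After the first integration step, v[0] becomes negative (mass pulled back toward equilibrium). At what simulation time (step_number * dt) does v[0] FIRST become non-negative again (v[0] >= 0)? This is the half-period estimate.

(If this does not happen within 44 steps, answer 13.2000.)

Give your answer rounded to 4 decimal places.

Step 0: x=[4.7000] v=[0.0000]
Step 1: x=[4.4552] v=[-0.8160]
Step 2: x=[3.9906] v=[-1.5488]
Step 3: x=[3.3535] v=[-2.1236]
Step 4: x=[2.6090] v=[-2.4818]
Step 5: x=[1.8329] v=[-2.5869]
Step 6: x=[1.1045] v=[-2.4281]
Step 7: x=[0.4980] v=[-2.0216]
Step 8: x=[0.0753] v=[-1.4089]
Step 9: x=[-0.1205] v=[-0.6525]
Step 10: x=[-0.0694] v=[0.1705]
First v>=0 after going negative at step 10, time=3.0000

Answer: 3.0000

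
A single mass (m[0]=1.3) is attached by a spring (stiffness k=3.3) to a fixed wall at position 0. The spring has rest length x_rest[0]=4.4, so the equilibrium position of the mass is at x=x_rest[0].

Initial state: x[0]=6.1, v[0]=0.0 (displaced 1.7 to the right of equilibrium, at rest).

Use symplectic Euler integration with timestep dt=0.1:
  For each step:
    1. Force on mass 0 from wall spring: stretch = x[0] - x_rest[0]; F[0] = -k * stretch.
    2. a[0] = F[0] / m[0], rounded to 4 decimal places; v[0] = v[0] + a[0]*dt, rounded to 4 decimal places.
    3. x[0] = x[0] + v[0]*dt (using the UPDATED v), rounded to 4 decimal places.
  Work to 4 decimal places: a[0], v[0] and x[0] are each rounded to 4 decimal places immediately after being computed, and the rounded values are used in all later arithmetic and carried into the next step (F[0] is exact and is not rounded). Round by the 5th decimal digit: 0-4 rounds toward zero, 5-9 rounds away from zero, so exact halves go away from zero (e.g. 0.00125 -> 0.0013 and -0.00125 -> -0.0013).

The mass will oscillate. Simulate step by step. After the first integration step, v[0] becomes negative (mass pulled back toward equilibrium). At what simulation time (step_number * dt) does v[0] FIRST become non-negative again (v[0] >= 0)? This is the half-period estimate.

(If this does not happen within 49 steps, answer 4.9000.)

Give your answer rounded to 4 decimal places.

Step 0: x=[6.1000] v=[0.0000]
Step 1: x=[6.0569] v=[-0.4315]
Step 2: x=[5.9717] v=[-0.8521]
Step 3: x=[5.8466] v=[-1.2511]
Step 4: x=[5.6848] v=[-1.6183]
Step 5: x=[5.4904] v=[-1.9444]
Step 6: x=[5.2683] v=[-2.2212]
Step 7: x=[5.0241] v=[-2.4416]
Step 8: x=[4.7641] v=[-2.6000]
Step 9: x=[4.4949] v=[-2.6924]
Step 10: x=[4.2233] v=[-2.7165]
Step 11: x=[3.9561] v=[-2.6717]
Step 12: x=[3.7002] v=[-2.5590]
Step 13: x=[3.4621] v=[-2.3814]
Step 14: x=[3.2478] v=[-2.1433]
Step 15: x=[3.0627] v=[-1.8508]
Step 16: x=[2.9116] v=[-1.5113]
Step 17: x=[2.7983] v=[-1.1335]
Step 18: x=[2.7256] v=[-0.7269]
Step 19: x=[2.6954] v=[-0.3019]
Step 20: x=[2.7085] v=[0.1308]
First v>=0 after going negative at step 20, time=2.0000

Answer: 2.0000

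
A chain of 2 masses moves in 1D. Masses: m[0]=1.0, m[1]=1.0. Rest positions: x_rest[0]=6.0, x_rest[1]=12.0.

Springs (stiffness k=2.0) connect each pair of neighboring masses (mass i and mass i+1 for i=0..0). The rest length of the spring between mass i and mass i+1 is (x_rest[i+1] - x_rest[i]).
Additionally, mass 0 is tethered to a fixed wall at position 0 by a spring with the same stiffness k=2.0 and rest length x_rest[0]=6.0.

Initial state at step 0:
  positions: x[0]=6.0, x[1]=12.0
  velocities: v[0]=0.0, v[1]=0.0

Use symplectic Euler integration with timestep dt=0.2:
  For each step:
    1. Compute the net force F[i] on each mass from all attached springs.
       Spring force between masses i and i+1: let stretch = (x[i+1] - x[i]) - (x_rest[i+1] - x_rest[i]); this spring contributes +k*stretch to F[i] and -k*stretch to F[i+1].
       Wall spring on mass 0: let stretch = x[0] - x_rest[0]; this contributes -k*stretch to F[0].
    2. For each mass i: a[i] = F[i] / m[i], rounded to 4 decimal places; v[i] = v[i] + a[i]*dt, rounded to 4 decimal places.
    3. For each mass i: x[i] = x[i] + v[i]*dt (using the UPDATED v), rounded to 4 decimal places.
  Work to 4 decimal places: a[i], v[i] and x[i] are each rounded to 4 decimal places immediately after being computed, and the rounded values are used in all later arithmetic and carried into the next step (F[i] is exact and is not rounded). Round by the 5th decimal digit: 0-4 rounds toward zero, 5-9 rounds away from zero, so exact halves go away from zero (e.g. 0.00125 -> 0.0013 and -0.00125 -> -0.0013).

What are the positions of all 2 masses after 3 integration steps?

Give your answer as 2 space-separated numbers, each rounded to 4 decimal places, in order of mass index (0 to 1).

Answer: 6.0000 12.0000

Derivation:
Step 0: x=[6.0000 12.0000] v=[0.0000 0.0000]
Step 1: x=[6.0000 12.0000] v=[0.0000 0.0000]
Step 2: x=[6.0000 12.0000] v=[0.0000 0.0000]
Step 3: x=[6.0000 12.0000] v=[0.0000 0.0000]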